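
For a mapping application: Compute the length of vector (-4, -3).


|u| = sqrt((-4)^2 + (-3)^2) = sqrt(25) = 5

5


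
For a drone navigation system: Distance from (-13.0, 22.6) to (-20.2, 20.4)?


dx=-7.2, dy=-2.2
d^2 = (-7.2)^2 + (-2.2)^2 = 56.68
d = sqrt(56.68) = 7.5286

7.5286


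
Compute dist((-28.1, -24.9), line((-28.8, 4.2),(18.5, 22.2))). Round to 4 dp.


|cross product| = 1389.03
|line direction| = sqrt(2561.29) = 50.6092
Distance = 1389.03/sqrt(2561.29) = 27.4462

27.4462


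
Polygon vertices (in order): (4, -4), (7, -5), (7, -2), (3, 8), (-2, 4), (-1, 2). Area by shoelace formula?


Shoelace sum: (4*(-5) - 7*(-4)) + (7*(-2) - 7*(-5)) + (7*8 - 3*(-2)) + (3*4 - (-2)*8) + ((-2)*2 - (-1)*4) + ((-1)*(-4) - 4*2)
= 115
Area = |115|/2 = 57.5

57.5


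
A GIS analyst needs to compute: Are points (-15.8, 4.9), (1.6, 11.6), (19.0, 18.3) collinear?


Cross product: (1.6-(-15.8))*(18.3-4.9) - (11.6-4.9)*(19-(-15.8))
= 0

Yes, collinear


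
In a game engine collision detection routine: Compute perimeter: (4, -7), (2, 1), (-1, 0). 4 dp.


Sides: (4, -7)->(2, 1): sqrt(68) = 8.246211, (2, 1)->(-1, 0): sqrt(10) = 3.162278, (-1, 0)->(4, -7): sqrt(74) = 8.602325
Sum = 20.010814
Perimeter = 20.0108

20.0108


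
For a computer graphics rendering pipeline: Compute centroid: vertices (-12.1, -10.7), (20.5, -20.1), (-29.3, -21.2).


Centroid = ((x_A+x_B+x_C)/3, (y_A+y_B+y_C)/3)
= (((-12.1)+20.5+(-29.3))/3, ((-10.7)+(-20.1)+(-21.2))/3)
= (-6.9667, -17.3333)

(-6.9667, -17.3333)


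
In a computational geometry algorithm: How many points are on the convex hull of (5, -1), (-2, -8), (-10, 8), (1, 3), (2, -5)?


Convex hull vertices (CCW): (-10, 8), (-2, -8), (2, -5), (5, -1), (1, 3)
Count = 5

5


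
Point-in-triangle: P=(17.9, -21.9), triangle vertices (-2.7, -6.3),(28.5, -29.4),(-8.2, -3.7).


Cross products: AB x AP = -10.86, BC x BP = -2.83, CA x CP = -32.24
All same sign? yes

Yes, inside


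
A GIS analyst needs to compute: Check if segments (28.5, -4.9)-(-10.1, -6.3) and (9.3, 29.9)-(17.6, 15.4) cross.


Cross products: d1=-10.44, d2=-581.76, d3=-1370.16, d4=-798.84
d1*d2 < 0 and d3*d4 < 0? no

No, they don't intersect


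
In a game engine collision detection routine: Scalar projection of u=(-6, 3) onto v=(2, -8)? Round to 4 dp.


u.v = -36, |v| = sqrt(68) = 8.2462
Scalar projection = u.v / |v| = -36 / sqrt(68) = -4.3656

-4.3656


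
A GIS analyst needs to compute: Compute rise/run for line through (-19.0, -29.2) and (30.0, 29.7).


slope = (y2-y1)/(x2-x1) = (29.7-(-29.2))/(30-(-19)) = 58.9/49 = 1.202

1.202


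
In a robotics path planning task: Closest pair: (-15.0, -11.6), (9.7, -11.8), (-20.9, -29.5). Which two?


d(P0,P1) = 24.7008, d(P0,P2) = 18.8473, d(P1,P2) = 35.3504
Closest: P0 and P2

Closest pair: (-15.0, -11.6) and (-20.9, -29.5), distance = 18.8473


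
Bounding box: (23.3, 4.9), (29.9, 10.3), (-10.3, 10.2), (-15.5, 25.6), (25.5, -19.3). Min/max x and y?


x range: [-15.5, 29.9]
y range: [-19.3, 25.6]
Bounding box: (-15.5,-19.3) to (29.9,25.6)

(-15.5,-19.3) to (29.9,25.6)


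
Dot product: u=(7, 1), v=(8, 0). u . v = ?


u . v = u_x*v_x + u_y*v_y = 7*8 + 1*0
= 56 + 0 = 56

56


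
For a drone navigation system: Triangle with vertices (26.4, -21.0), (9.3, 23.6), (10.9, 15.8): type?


Side lengths squared: AB^2=2281.57, BC^2=63.4, CA^2=1594.49
Sorted: [63.4, 1594.49, 2281.57]
By sides: Scalene, By angles: Obtuse

Scalene, Obtuse


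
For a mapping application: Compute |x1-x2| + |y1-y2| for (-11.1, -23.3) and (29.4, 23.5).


|(-11.1)-29.4| + |(-23.3)-23.5| = 40.5 + 46.8 = 87.3

87.3


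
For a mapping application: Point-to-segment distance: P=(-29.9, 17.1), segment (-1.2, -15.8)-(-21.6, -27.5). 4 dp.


Project P onto AB: t = 0.3626 (clamped to [0,1])
Closest point on segment: (-8.5976, -20.0427)
Distance: 42.8179

42.8179


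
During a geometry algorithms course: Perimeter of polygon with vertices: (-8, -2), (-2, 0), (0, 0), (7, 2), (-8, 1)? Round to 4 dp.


Sides: (-8, -2)->(-2, 0): sqrt(40) = 6.324555, (-2, 0)->(0, 0): sqrt(4) = 2, (0, 0)->(7, 2): sqrt(53) = 7.28011, (7, 2)->(-8, 1): sqrt(226) = 15.033296, (-8, 1)->(-8, -2): sqrt(9) = 3
Sum = 33.637961
Perimeter = 33.638

33.638


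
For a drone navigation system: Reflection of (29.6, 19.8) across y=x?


Reflection over y=x: (x,y) -> (y,x)
(29.6, 19.8) -> (19.8, 29.6)

(19.8, 29.6)


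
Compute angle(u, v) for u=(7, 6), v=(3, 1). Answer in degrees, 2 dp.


u.v = 27, |u| = sqrt(85) = 9.2195, |v| = sqrt(10) = 3.1623
cos(theta) = u.v/(|u||v|) = 27/sqrt(850) = 0.926092
theta = acos(0.926092) = 22.17 degrees

22.17 degrees


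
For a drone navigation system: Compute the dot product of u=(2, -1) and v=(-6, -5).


u . v = u_x*v_x + u_y*v_y = 2*(-6) + (-1)*(-5)
= (-12) + 5 = -7

-7


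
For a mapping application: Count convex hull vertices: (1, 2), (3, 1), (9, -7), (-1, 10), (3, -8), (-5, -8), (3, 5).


Convex hull vertices (CCW): (-5, -8), (3, -8), (9, -7), (3, 5), (-1, 10)
Count = 5

5


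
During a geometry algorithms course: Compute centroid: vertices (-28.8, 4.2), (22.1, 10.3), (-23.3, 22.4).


Centroid = ((x_A+x_B+x_C)/3, (y_A+y_B+y_C)/3)
= (((-28.8)+22.1+(-23.3))/3, (4.2+10.3+22.4)/3)
= (-10, 12.3)

(-10, 12.3)


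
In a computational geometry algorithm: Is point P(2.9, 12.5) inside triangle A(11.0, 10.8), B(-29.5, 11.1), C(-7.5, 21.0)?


Cross products: AB x AP = -66.42, BC x BP = -289.96, CA x CP = -51.17
All same sign? yes

Yes, inside


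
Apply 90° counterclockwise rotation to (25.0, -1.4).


90° CCW: (x,y) -> (-y, x)
(25,-1.4) -> (1.4, 25)

(1.4, 25)


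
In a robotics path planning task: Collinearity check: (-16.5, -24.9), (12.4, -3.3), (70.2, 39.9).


Cross product: (12.4-(-16.5))*(39.9-(-24.9)) - ((-3.3)-(-24.9))*(70.2-(-16.5))
= 0

Yes, collinear


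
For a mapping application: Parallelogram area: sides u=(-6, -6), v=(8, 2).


|u x v| = |(-6)*2 - (-6)*8|
= |(-12) - (-48)| = 36

36


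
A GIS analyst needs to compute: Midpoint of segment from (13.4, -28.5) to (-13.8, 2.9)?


M = ((13.4+(-13.8))/2, ((-28.5)+2.9)/2)
= (-0.2, -12.8)

(-0.2, -12.8)


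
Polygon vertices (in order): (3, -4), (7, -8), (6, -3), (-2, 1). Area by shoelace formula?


Shoelace sum: (3*(-8) - 7*(-4)) + (7*(-3) - 6*(-8)) + (6*1 - (-2)*(-3)) + ((-2)*(-4) - 3*1)
= 36
Area = |36|/2 = 18

18


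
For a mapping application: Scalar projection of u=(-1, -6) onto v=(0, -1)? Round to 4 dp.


u.v = 6, |v| = sqrt(1) = 1
Scalar projection = u.v / |v| = 6 / sqrt(1) = 6

6


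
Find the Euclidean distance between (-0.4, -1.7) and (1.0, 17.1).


dx=1.4, dy=18.8
d^2 = 1.4^2 + 18.8^2 = 355.4
d = sqrt(355.4) = 18.8521

18.8521


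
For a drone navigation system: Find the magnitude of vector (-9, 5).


|u| = sqrt((-9)^2 + 5^2) = sqrt(106) = 10.2956

10.2956


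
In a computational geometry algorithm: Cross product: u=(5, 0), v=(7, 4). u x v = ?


u x v = u_x*v_y - u_y*v_x = 5*4 - 0*7
= 20 - 0 = 20

20


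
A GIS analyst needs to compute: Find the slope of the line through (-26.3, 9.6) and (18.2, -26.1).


slope = (y2-y1)/(x2-x1) = ((-26.1)-9.6)/(18.2-(-26.3)) = (-35.7)/44.5 = -0.8022

-0.8022


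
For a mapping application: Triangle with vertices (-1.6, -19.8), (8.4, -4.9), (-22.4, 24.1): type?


Side lengths squared: AB^2=322.01, BC^2=1789.64, CA^2=2359.85
Sorted: [322.01, 1789.64, 2359.85]
By sides: Scalene, By angles: Obtuse

Scalene, Obtuse


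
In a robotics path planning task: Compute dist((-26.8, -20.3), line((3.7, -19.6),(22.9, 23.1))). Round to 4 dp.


|cross product| = 1288.91
|line direction| = sqrt(2191.93) = 46.8181
Distance = 1288.91/sqrt(2191.93) = 27.5302

27.5302


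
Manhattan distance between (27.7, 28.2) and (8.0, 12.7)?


|27.7-8| + |28.2-12.7| = 19.7 + 15.5 = 35.2

35.2


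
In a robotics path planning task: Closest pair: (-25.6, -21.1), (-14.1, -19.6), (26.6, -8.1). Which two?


d(P0,P1) = 11.5974, d(P0,P2) = 53.7944, d(P1,P2) = 42.2935
Closest: P0 and P1

Closest pair: (-25.6, -21.1) and (-14.1, -19.6), distance = 11.5974


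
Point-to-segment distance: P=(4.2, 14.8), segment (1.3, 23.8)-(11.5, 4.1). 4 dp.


Project P onto AB: t = 0.4204 (clamped to [0,1])
Closest point on segment: (5.5878, 15.5186)
Distance: 1.5628

1.5628


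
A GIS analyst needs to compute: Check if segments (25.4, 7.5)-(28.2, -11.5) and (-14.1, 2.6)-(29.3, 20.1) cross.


Cross products: d1=-478.59, d2=-1352.19, d3=-764.22, d4=109.38
d1*d2 < 0 and d3*d4 < 0? no

No, they don't intersect


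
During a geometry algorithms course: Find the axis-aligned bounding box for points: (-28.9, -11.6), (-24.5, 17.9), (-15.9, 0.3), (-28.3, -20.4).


x range: [-28.9, -15.9]
y range: [-20.4, 17.9]
Bounding box: (-28.9,-20.4) to (-15.9,17.9)

(-28.9,-20.4) to (-15.9,17.9)


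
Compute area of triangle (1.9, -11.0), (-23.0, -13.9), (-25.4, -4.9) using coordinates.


Area = |x_A(y_B-y_C) + x_B(y_C-y_A) + x_C(y_A-y_B)|/2
= |(-17.1) + (-140.3) + (-73.66)|/2
= 231.06/2 = 115.53

115.53


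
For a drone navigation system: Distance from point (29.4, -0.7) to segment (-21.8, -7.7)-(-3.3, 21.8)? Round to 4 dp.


Project P onto AB: t = 0.9515 (clamped to [0,1])
Closest point on segment: (-4.1972, 20.3694)
Distance: 39.6571

39.6571


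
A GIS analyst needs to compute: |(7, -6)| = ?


|u| = sqrt(7^2 + (-6)^2) = sqrt(85) = 9.2195

9.2195


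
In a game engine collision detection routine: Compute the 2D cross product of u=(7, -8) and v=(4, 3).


u x v = u_x*v_y - u_y*v_x = 7*3 - (-8)*4
= 21 - (-32) = 53

53


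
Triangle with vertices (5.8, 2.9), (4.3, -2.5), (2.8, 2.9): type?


Side lengths squared: AB^2=31.41, BC^2=31.41, CA^2=9
Sorted: [9, 31.41, 31.41]
By sides: Isosceles, By angles: Acute

Isosceles, Acute


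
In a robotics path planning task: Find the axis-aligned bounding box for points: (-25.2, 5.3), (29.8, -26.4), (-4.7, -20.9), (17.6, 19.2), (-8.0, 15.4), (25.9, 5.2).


x range: [-25.2, 29.8]
y range: [-26.4, 19.2]
Bounding box: (-25.2,-26.4) to (29.8,19.2)

(-25.2,-26.4) to (29.8,19.2)


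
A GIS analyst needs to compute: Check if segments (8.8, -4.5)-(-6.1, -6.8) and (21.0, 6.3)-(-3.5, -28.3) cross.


Cross products: d1=-157.52, d2=-616.71, d3=-132.86, d4=326.33
d1*d2 < 0 and d3*d4 < 0? no

No, they don't intersect


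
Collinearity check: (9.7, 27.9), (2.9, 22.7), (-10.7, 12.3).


Cross product: (2.9-9.7)*(12.3-27.9) - (22.7-27.9)*((-10.7)-9.7)
= 0

Yes, collinear


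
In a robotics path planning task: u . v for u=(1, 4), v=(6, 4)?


u . v = u_x*v_x + u_y*v_y = 1*6 + 4*4
= 6 + 16 = 22

22


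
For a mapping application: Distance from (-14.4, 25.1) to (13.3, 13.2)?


dx=27.7, dy=-11.9
d^2 = 27.7^2 + (-11.9)^2 = 908.9
d = sqrt(908.9) = 30.148

30.148


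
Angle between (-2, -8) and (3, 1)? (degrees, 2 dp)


u.v = -14, |u| = sqrt(68) = 8.2462, |v| = sqrt(10) = 3.1623
cos(theta) = u.v/(|u||v|) = -14/sqrt(680) = -0.536875
theta = acos(-0.536875) = 122.47 degrees

122.47 degrees


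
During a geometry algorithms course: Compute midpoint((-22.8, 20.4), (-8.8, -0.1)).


M = (((-22.8)+(-8.8))/2, (20.4+(-0.1))/2)
= (-15.8, 10.15)

(-15.8, 10.15)


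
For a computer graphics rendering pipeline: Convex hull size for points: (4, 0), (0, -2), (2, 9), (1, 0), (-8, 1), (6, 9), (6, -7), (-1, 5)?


Convex hull vertices (CCW): (-8, 1), (6, -7), (6, 9), (2, 9)
Count = 4

4


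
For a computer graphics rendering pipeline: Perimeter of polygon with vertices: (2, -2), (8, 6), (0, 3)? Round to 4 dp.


Sides: (2, -2)->(8, 6): sqrt(100) = 10, (8, 6)->(0, 3): sqrt(73) = 8.544004, (0, 3)->(2, -2): sqrt(29) = 5.385165
Sum = 23.929169
Perimeter = 23.9292

23.9292


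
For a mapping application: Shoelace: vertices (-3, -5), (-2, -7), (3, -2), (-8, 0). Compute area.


Shoelace sum: ((-3)*(-7) - (-2)*(-5)) + ((-2)*(-2) - 3*(-7)) + (3*0 - (-8)*(-2)) + ((-8)*(-5) - (-3)*0)
= 60
Area = |60|/2 = 30

30


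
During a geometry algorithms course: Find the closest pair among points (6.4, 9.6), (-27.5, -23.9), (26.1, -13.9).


d(P0,P1) = 47.6598, d(P0,P2) = 30.665, d(P1,P2) = 54.5249
Closest: P0 and P2

Closest pair: (6.4, 9.6) and (26.1, -13.9), distance = 30.665


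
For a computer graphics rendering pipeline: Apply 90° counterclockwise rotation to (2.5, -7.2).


90° CCW: (x,y) -> (-y, x)
(2.5,-7.2) -> (7.2, 2.5)

(7.2, 2.5)


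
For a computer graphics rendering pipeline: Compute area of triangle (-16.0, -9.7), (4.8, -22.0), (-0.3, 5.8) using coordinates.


Area = |x_A(y_B-y_C) + x_B(y_C-y_A) + x_C(y_A-y_B)|/2
= |444.8 + 74.4 + (-3.69)|/2
= 515.51/2 = 257.755

257.755


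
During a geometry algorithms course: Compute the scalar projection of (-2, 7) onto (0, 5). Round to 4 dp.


u.v = 35, |v| = sqrt(25) = 5
Scalar projection = u.v / |v| = 35 / sqrt(25) = 7

7


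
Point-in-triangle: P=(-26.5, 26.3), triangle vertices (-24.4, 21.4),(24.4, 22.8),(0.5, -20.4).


Cross products: AB x AP = 242.06, BC x BP = -2282.53, CA x CP = -34.23
All same sign? no

No, outside


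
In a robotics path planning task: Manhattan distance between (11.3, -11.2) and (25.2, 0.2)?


|11.3-25.2| + |(-11.2)-0.2| = 13.9 + 11.4 = 25.3

25.3


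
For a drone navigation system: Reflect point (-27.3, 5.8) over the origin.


Reflection over origin: (x,y) -> (-x,-y)
(-27.3, 5.8) -> (27.3, -5.8)

(27.3, -5.8)


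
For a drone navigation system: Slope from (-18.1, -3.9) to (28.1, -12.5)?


slope = (y2-y1)/(x2-x1) = ((-12.5)-(-3.9))/(28.1-(-18.1)) = (-8.6)/46.2 = -0.1861

-0.1861


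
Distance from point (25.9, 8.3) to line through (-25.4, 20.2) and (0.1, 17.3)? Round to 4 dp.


|cross product| = 154.68
|line direction| = sqrt(658.66) = 25.6644
Distance = 154.68/sqrt(658.66) = 6.027

6.027


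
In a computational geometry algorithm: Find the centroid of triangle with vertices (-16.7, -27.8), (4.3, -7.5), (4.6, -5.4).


Centroid = ((x_A+x_B+x_C)/3, (y_A+y_B+y_C)/3)
= (((-16.7)+4.3+4.6)/3, ((-27.8)+(-7.5)+(-5.4))/3)
= (-2.6, -13.5667)

(-2.6, -13.5667)


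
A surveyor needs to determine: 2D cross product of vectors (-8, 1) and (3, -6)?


u x v = u_x*v_y - u_y*v_x = (-8)*(-6) - 1*3
= 48 - 3 = 45

45


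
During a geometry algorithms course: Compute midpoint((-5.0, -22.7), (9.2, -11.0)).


M = (((-5)+9.2)/2, ((-22.7)+(-11))/2)
= (2.1, -16.85)

(2.1, -16.85)


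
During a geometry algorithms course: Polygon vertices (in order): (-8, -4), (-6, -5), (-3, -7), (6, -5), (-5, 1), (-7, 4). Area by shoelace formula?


Shoelace sum: ((-8)*(-5) - (-6)*(-4)) + ((-6)*(-7) - (-3)*(-5)) + ((-3)*(-5) - 6*(-7)) + (6*1 - (-5)*(-5)) + ((-5)*4 - (-7)*1) + ((-7)*(-4) - (-8)*4)
= 128
Area = |128|/2 = 64

64


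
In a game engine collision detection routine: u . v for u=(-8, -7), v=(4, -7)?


u . v = u_x*v_x + u_y*v_y = (-8)*4 + (-7)*(-7)
= (-32) + 49 = 17

17


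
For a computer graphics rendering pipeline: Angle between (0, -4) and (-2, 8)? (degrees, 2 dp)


u.v = -32, |u| = sqrt(16) = 4, |v| = sqrt(68) = 8.2462
cos(theta) = u.v/(|u||v|) = -32/sqrt(1088) = -0.970143
theta = acos(-0.970143) = 165.96 degrees

165.96 degrees


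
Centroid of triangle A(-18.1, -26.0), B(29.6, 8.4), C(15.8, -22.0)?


Centroid = ((x_A+x_B+x_C)/3, (y_A+y_B+y_C)/3)
= (((-18.1)+29.6+15.8)/3, ((-26)+8.4+(-22))/3)
= (9.1, -13.2)

(9.1, -13.2)


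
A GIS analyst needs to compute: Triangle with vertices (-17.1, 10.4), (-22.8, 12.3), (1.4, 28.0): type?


Side lengths squared: AB^2=36.1, BC^2=832.13, CA^2=652.01
Sorted: [36.1, 652.01, 832.13]
By sides: Scalene, By angles: Obtuse

Scalene, Obtuse


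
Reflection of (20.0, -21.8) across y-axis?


Reflection over y-axis: (x,y) -> (-x,y)
(20, -21.8) -> (-20, -21.8)

(-20, -21.8)


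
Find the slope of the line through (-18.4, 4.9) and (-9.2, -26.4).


slope = (y2-y1)/(x2-x1) = ((-26.4)-4.9)/((-9.2)-(-18.4)) = (-31.3)/9.2 = -3.4022

-3.4022


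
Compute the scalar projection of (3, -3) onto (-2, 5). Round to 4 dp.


u.v = -21, |v| = sqrt(29) = 5.3852
Scalar projection = u.v / |v| = -21 / sqrt(29) = -3.8996

-3.8996


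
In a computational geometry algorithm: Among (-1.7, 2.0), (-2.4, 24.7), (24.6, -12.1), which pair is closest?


d(P0,P1) = 22.7108, d(P0,P2) = 29.8412, d(P1,P2) = 45.6425
Closest: P0 and P1

Closest pair: (-1.7, 2.0) and (-2.4, 24.7), distance = 22.7108


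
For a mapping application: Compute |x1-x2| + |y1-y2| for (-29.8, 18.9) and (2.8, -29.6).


|(-29.8)-2.8| + |18.9-(-29.6)| = 32.6 + 48.5 = 81.1

81.1


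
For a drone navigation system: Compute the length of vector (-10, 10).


|u| = sqrt((-10)^2 + 10^2) = sqrt(200) = 14.1421

14.1421


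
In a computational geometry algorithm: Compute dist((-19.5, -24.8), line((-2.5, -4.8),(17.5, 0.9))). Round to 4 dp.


|cross product| = 303.1
|line direction| = sqrt(432.49) = 20.7964
Distance = 303.1/sqrt(432.49) = 14.5746

14.5746


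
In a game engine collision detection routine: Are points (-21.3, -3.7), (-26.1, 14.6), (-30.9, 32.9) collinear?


Cross product: ((-26.1)-(-21.3))*(32.9-(-3.7)) - (14.6-(-3.7))*((-30.9)-(-21.3))
= 0

Yes, collinear


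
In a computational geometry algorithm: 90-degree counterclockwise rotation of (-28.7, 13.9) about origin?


90° CCW: (x,y) -> (-y, x)
(-28.7,13.9) -> (-13.9, -28.7)

(-13.9, -28.7)


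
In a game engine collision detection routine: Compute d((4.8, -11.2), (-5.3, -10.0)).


dx=-10.1, dy=1.2
d^2 = (-10.1)^2 + 1.2^2 = 103.45
d = sqrt(103.45) = 10.171

10.171


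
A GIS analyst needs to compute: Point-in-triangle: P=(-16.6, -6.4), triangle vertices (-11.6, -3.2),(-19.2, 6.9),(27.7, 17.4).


Cross products: AB x AP = 74.82, BC x BP = -651.07, CA x CP = 22.76
All same sign? no

No, outside


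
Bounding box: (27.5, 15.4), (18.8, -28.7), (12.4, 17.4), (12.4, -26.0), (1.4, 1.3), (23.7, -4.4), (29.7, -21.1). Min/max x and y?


x range: [1.4, 29.7]
y range: [-28.7, 17.4]
Bounding box: (1.4,-28.7) to (29.7,17.4)

(1.4,-28.7) to (29.7,17.4)


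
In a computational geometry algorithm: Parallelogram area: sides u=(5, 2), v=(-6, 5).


|u x v| = |5*5 - 2*(-6)|
= |25 - (-12)| = 37

37


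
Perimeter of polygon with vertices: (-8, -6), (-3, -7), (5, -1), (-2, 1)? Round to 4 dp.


Sides: (-8, -6)->(-3, -7): sqrt(26) = 5.09902, (-3, -7)->(5, -1): sqrt(100) = 10, (5, -1)->(-2, 1): sqrt(53) = 7.28011, (-2, 1)->(-8, -6): sqrt(85) = 9.219544
Sum = 31.598674
Perimeter = 31.5987

31.5987


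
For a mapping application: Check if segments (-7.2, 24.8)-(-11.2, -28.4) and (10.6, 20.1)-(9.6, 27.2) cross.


Cross products: d1=121.68, d2=203.28, d3=965.76, d4=884.16
d1*d2 < 0 and d3*d4 < 0? no

No, they don't intersect


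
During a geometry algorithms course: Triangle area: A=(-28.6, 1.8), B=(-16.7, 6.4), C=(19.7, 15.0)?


Area = |x_A(y_B-y_C) + x_B(y_C-y_A) + x_C(y_A-y_B)|/2
= |245.96 + (-220.44) + (-90.62)|/2
= 65.1/2 = 32.55

32.55


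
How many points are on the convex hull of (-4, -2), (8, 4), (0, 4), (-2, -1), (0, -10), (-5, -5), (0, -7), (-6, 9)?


Convex hull vertices (CCW): (-6, 9), (-5, -5), (0, -10), (8, 4)
Count = 4

4


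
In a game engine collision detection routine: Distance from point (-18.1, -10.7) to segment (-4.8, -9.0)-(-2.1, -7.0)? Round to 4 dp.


Project P onto AB: t = 0 (clamped to [0,1])
Closest point on segment: (-4.8, -9)
Distance: 13.4082

13.4082


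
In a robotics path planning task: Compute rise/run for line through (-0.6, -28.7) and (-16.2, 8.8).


slope = (y2-y1)/(x2-x1) = (8.8-(-28.7))/((-16.2)-(-0.6)) = 37.5/(-15.6) = -2.4038

-2.4038


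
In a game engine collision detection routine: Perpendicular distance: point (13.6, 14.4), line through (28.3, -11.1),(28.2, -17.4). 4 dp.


|cross product| = 95.16
|line direction| = sqrt(39.7) = 6.3008
Distance = 95.16/sqrt(39.7) = 15.1029

15.1029


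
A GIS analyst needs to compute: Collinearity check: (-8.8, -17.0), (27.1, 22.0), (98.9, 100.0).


Cross product: (27.1-(-8.8))*(100-(-17)) - (22-(-17))*(98.9-(-8.8))
= 0

Yes, collinear


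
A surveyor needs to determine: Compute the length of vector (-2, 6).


|u| = sqrt((-2)^2 + 6^2) = sqrt(40) = 6.3246

6.3246


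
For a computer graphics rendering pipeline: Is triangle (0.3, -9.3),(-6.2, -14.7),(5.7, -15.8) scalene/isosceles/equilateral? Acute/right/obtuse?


Side lengths squared: AB^2=71.41, BC^2=142.82, CA^2=71.41
Sorted: [71.41, 71.41, 142.82]
By sides: Isosceles, By angles: Right

Isosceles, Right


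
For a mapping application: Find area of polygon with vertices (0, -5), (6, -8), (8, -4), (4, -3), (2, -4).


Shoelace sum: (0*(-8) - 6*(-5)) + (6*(-4) - 8*(-8)) + (8*(-3) - 4*(-4)) + (4*(-4) - 2*(-3)) + (2*(-5) - 0*(-4))
= 42
Area = |42|/2 = 21

21


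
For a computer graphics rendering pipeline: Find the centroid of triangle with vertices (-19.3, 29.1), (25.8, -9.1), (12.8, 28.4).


Centroid = ((x_A+x_B+x_C)/3, (y_A+y_B+y_C)/3)
= (((-19.3)+25.8+12.8)/3, (29.1+(-9.1)+28.4)/3)
= (6.4333, 16.1333)

(6.4333, 16.1333)


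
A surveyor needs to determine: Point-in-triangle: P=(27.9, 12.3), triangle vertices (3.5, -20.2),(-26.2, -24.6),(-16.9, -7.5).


Cross products: AB x AP = -857.89, BC x BP = -581.94, CA x CP = 972.88
All same sign? no

No, outside


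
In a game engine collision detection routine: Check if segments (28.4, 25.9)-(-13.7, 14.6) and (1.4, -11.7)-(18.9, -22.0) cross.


Cross products: d1=936.1, d2=304.72, d3=1277.86, d4=1909.24
d1*d2 < 0 and d3*d4 < 0? no

No, they don't intersect


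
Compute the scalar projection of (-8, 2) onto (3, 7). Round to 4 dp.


u.v = -10, |v| = sqrt(58) = 7.6158
Scalar projection = u.v / |v| = -10 / sqrt(58) = -1.3131

-1.3131


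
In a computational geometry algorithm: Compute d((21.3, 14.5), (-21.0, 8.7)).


dx=-42.3, dy=-5.8
d^2 = (-42.3)^2 + (-5.8)^2 = 1822.93
d = sqrt(1822.93) = 42.6958

42.6958


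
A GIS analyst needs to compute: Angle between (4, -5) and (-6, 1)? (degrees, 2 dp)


u.v = -29, |u| = sqrt(41) = 6.4031, |v| = sqrt(37) = 6.0828
cos(theta) = u.v/(|u||v|) = -29/sqrt(1517) = -0.744569
theta = acos(-0.744569) = 138.12 degrees

138.12 degrees


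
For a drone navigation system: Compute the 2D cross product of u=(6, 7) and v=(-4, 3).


u x v = u_x*v_y - u_y*v_x = 6*3 - 7*(-4)
= 18 - (-28) = 46

46


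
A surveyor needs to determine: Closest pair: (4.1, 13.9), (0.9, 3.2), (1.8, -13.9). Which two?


d(P0,P1) = 11.1683, d(P0,P2) = 27.895, d(P1,P2) = 17.1237
Closest: P0 and P1

Closest pair: (4.1, 13.9) and (0.9, 3.2), distance = 11.1683


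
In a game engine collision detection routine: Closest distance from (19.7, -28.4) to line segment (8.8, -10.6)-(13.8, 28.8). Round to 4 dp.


Project P onto AB: t = 0 (clamped to [0,1])
Closest point on segment: (8.8, -10.6)
Distance: 20.8722

20.8722


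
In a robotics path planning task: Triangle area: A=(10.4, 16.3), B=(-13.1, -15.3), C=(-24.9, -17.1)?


Area = |x_A(y_B-y_C) + x_B(y_C-y_A) + x_C(y_A-y_B)|/2
= |18.72 + 437.54 + (-786.84)|/2
= 330.58/2 = 165.29

165.29


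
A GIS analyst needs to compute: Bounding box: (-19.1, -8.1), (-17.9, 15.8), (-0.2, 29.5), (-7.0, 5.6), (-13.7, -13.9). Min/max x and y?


x range: [-19.1, -0.2]
y range: [-13.9, 29.5]
Bounding box: (-19.1,-13.9) to (-0.2,29.5)

(-19.1,-13.9) to (-0.2,29.5)


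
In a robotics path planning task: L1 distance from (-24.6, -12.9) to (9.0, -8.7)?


|(-24.6)-9| + |(-12.9)-(-8.7)| = 33.6 + 4.2 = 37.8

37.8


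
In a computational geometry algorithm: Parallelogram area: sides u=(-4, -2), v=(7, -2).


|u x v| = |(-4)*(-2) - (-2)*7|
= |8 - (-14)| = 22

22


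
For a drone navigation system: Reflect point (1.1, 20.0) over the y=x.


Reflection over y=x: (x,y) -> (y,x)
(1.1, 20) -> (20, 1.1)

(20, 1.1)


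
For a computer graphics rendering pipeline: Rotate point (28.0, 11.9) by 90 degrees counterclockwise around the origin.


90° CCW: (x,y) -> (-y, x)
(28,11.9) -> (-11.9, 28)

(-11.9, 28)


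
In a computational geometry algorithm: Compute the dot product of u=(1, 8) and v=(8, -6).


u . v = u_x*v_x + u_y*v_y = 1*8 + 8*(-6)
= 8 + (-48) = -40

-40


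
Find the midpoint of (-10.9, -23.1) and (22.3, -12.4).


M = (((-10.9)+22.3)/2, ((-23.1)+(-12.4))/2)
= (5.7, -17.75)

(5.7, -17.75)


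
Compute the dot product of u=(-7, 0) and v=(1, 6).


u . v = u_x*v_x + u_y*v_y = (-7)*1 + 0*6
= (-7) + 0 = -7

-7


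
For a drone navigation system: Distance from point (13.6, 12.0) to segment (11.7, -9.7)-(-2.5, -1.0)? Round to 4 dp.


Project P onto AB: t = 0.5835 (clamped to [0,1])
Closest point on segment: (3.4149, -4.6239)
Distance: 19.4959

19.4959


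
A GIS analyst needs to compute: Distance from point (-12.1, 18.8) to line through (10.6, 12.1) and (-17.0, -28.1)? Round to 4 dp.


|cross product| = 1097.46
|line direction| = sqrt(2377.8) = 48.7627
Distance = 1097.46/sqrt(2377.8) = 22.5061

22.5061


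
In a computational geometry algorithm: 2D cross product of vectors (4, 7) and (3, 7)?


u x v = u_x*v_y - u_y*v_x = 4*7 - 7*3
= 28 - 21 = 7

7


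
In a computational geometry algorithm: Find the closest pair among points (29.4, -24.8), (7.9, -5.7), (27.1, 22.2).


d(P0,P1) = 28.7587, d(P0,P2) = 47.0562, d(P1,P2) = 33.8681
Closest: P0 and P1

Closest pair: (29.4, -24.8) and (7.9, -5.7), distance = 28.7587


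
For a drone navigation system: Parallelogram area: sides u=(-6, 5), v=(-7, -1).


|u x v| = |(-6)*(-1) - 5*(-7)|
= |6 - (-35)| = 41

41


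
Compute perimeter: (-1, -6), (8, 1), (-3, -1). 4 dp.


Sides: (-1, -6)->(8, 1): sqrt(130) = 11.401754, (8, 1)->(-3, -1): sqrt(125) = 11.18034, (-3, -1)->(-1, -6): sqrt(29) = 5.385165
Sum = 27.967259
Perimeter = 27.9673

27.9673


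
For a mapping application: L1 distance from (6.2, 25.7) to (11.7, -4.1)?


|6.2-11.7| + |25.7-(-4.1)| = 5.5 + 29.8 = 35.3

35.3


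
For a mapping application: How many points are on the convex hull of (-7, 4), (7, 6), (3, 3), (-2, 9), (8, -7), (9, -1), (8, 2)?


Convex hull vertices (CCW): (-7, 4), (8, -7), (9, -1), (7, 6), (-2, 9)
Count = 5

5


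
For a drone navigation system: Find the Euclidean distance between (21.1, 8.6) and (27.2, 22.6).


dx=6.1, dy=14
d^2 = 6.1^2 + 14^2 = 233.21
d = sqrt(233.21) = 15.2712

15.2712


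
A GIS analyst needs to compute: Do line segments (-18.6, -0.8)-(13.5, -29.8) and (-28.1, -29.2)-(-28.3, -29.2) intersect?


Cross products: d1=-5.68, d2=0.12, d3=-1187.14, d4=-1192.94
d1*d2 < 0 and d3*d4 < 0? no

No, they don't intersect


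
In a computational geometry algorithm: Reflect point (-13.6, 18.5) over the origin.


Reflection over origin: (x,y) -> (-x,-y)
(-13.6, 18.5) -> (13.6, -18.5)

(13.6, -18.5)


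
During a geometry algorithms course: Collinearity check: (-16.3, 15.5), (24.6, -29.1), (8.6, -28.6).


Cross product: (24.6-(-16.3))*((-28.6)-15.5) - ((-29.1)-15.5)*(8.6-(-16.3))
= -693.15

No, not collinear


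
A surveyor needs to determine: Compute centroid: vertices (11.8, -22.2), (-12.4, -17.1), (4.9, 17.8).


Centroid = ((x_A+x_B+x_C)/3, (y_A+y_B+y_C)/3)
= ((11.8+(-12.4)+4.9)/3, ((-22.2)+(-17.1)+17.8)/3)
= (1.4333, -7.1667)

(1.4333, -7.1667)


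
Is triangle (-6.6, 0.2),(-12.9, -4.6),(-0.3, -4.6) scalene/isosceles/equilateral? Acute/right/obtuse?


Side lengths squared: AB^2=62.73, BC^2=158.76, CA^2=62.73
Sorted: [62.73, 62.73, 158.76]
By sides: Isosceles, By angles: Obtuse

Isosceles, Obtuse


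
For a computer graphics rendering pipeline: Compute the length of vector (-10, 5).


|u| = sqrt((-10)^2 + 5^2) = sqrt(125) = 11.1803

11.1803


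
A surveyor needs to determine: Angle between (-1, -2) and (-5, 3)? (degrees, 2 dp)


u.v = -1, |u| = sqrt(5) = 2.2361, |v| = sqrt(34) = 5.831
cos(theta) = u.v/(|u||v|) = -1/sqrt(170) = -0.076696
theta = acos(-0.076696) = 94.4 degrees

94.4 degrees


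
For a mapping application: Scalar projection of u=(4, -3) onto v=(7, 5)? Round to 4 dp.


u.v = 13, |v| = sqrt(74) = 8.6023
Scalar projection = u.v / |v| = 13 / sqrt(74) = 1.5112

1.5112


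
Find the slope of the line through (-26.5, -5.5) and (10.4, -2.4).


slope = (y2-y1)/(x2-x1) = ((-2.4)-(-5.5))/(10.4-(-26.5)) = 3.1/36.9 = 0.084

0.084


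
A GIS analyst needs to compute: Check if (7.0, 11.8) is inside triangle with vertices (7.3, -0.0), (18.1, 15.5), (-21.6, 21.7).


Cross products: AB x AP = 132.09, BC x BP = 215.71, CA x CP = 334.51
All same sign? yes

Yes, inside


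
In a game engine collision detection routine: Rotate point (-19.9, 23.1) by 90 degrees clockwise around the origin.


90° CW: (x,y) -> (y, -x)
(-19.9,23.1) -> (23.1, 19.9)

(23.1, 19.9)


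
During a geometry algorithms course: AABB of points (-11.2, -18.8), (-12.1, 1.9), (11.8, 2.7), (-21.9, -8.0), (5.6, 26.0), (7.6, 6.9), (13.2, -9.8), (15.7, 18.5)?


x range: [-21.9, 15.7]
y range: [-18.8, 26]
Bounding box: (-21.9,-18.8) to (15.7,26)

(-21.9,-18.8) to (15.7,26)


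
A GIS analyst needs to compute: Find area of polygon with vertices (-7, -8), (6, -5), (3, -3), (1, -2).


Shoelace sum: ((-7)*(-5) - 6*(-8)) + (6*(-3) - 3*(-5)) + (3*(-2) - 1*(-3)) + (1*(-8) - (-7)*(-2))
= 55
Area = |55|/2 = 27.5

27.5


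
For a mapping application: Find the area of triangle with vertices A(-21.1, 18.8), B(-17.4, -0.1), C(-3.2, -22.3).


Area = |x_A(y_B-y_C) + x_B(y_C-y_A) + x_C(y_A-y_B)|/2
= |(-468.42) + 715.14 + (-60.48)|/2
= 186.24/2 = 93.12

93.12


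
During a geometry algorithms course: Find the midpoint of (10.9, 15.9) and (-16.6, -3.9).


M = ((10.9+(-16.6))/2, (15.9+(-3.9))/2)
= (-2.85, 6)

(-2.85, 6)


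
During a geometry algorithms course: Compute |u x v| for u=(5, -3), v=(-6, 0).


|u x v| = |5*0 - (-3)*(-6)|
= |0 - 18| = 18

18


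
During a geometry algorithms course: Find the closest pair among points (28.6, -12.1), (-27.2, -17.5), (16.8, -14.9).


d(P0,P1) = 56.0607, d(P0,P2) = 12.1277, d(P1,P2) = 44.0768
Closest: P0 and P2

Closest pair: (28.6, -12.1) and (16.8, -14.9), distance = 12.1277


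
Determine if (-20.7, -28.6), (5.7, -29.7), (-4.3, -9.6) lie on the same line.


Cross product: (5.7-(-20.7))*((-9.6)-(-28.6)) - ((-29.7)-(-28.6))*((-4.3)-(-20.7))
= 519.64

No, not collinear


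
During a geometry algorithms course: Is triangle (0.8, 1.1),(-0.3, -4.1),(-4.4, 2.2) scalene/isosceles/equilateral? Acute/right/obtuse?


Side lengths squared: AB^2=28.25, BC^2=56.5, CA^2=28.25
Sorted: [28.25, 28.25, 56.5]
By sides: Isosceles, By angles: Right

Isosceles, Right


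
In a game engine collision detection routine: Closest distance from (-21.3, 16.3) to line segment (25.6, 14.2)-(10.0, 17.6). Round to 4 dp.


Project P onto AB: t = 1 (clamped to [0,1])
Closest point on segment: (10, 17.6)
Distance: 31.327

31.327


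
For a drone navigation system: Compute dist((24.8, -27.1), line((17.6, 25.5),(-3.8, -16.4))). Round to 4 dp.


|cross product| = 1427.32
|line direction| = sqrt(2213.57) = 47.0486
Distance = 1427.32/sqrt(2213.57) = 30.3371

30.3371


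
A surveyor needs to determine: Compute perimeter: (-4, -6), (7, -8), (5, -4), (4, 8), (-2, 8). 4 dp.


Sides: (-4, -6)->(7, -8): sqrt(125) = 11.18034, (7, -8)->(5, -4): sqrt(20) = 4.472136, (5, -4)->(4, 8): sqrt(145) = 12.041595, (4, 8)->(-2, 8): sqrt(36) = 6, (-2, 8)->(-4, -6): sqrt(200) = 14.142136
Sum = 47.836207
Perimeter = 47.8362

47.8362


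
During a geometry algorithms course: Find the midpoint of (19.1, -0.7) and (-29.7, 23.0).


M = ((19.1+(-29.7))/2, ((-0.7)+23)/2)
= (-5.3, 11.15)

(-5.3, 11.15)


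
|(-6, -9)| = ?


|u| = sqrt((-6)^2 + (-9)^2) = sqrt(117) = 10.8167

10.8167


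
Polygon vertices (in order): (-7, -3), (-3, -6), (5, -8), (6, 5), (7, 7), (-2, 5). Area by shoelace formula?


Shoelace sum: ((-7)*(-6) - (-3)*(-3)) + ((-3)*(-8) - 5*(-6)) + (5*5 - 6*(-8)) + (6*7 - 7*5) + (7*5 - (-2)*7) + ((-2)*(-3) - (-7)*5)
= 257
Area = |257|/2 = 128.5

128.5


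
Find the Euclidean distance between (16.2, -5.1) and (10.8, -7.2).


dx=-5.4, dy=-2.1
d^2 = (-5.4)^2 + (-2.1)^2 = 33.57
d = sqrt(33.57) = 5.794

5.794


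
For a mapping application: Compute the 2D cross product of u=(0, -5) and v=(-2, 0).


u x v = u_x*v_y - u_y*v_x = 0*0 - (-5)*(-2)
= 0 - 10 = -10

-10


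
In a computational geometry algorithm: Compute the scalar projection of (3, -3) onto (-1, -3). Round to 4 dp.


u.v = 6, |v| = sqrt(10) = 3.1623
Scalar projection = u.v / |v| = 6 / sqrt(10) = 1.8974

1.8974


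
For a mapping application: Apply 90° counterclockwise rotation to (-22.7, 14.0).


90° CCW: (x,y) -> (-y, x)
(-22.7,14) -> (-14, -22.7)

(-14, -22.7)


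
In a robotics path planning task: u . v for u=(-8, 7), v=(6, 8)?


u . v = u_x*v_x + u_y*v_y = (-8)*6 + 7*8
= (-48) + 56 = 8

8


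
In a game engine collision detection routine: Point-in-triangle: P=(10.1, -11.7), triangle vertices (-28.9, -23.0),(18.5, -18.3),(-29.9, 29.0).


Cross products: AB x AP = 352.32, BC x BP = 77.88, CA x CP = 2039.3
All same sign? yes

Yes, inside


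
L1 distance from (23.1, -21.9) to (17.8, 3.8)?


|23.1-17.8| + |(-21.9)-3.8| = 5.3 + 25.7 = 31

31


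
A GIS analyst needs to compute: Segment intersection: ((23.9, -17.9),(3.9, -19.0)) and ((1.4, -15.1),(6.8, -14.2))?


Cross products: d1=-35.37, d2=-23.31, d3=-80.75, d4=-92.81
d1*d2 < 0 and d3*d4 < 0? no

No, they don't intersect


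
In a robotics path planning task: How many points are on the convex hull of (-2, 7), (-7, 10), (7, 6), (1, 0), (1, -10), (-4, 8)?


Convex hull vertices (CCW): (-7, 10), (1, -10), (7, 6)
Count = 3

3


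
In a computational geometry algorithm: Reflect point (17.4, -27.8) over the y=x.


Reflection over y=x: (x,y) -> (y,x)
(17.4, -27.8) -> (-27.8, 17.4)

(-27.8, 17.4)


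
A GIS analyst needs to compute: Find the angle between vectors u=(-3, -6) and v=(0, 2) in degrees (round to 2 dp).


u.v = -12, |u| = sqrt(45) = 6.7082, |v| = sqrt(4) = 2
cos(theta) = u.v/(|u||v|) = -12/sqrt(180) = -0.894427
theta = acos(-0.894427) = 153.43 degrees

153.43 degrees


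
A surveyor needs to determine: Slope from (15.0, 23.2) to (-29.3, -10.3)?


slope = (y2-y1)/(x2-x1) = ((-10.3)-23.2)/((-29.3)-15) = (-33.5)/(-44.3) = 0.7562

0.7562


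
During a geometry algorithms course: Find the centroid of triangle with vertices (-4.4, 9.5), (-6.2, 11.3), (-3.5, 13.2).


Centroid = ((x_A+x_B+x_C)/3, (y_A+y_B+y_C)/3)
= (((-4.4)+(-6.2)+(-3.5))/3, (9.5+11.3+13.2)/3)
= (-4.7, 11.3333)

(-4.7, 11.3333)


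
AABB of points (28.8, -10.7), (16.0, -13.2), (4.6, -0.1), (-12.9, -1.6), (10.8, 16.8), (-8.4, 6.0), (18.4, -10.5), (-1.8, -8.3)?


x range: [-12.9, 28.8]
y range: [-13.2, 16.8]
Bounding box: (-12.9,-13.2) to (28.8,16.8)

(-12.9,-13.2) to (28.8,16.8)


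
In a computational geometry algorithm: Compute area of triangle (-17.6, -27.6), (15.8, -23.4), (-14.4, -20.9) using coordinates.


Area = |x_A(y_B-y_C) + x_B(y_C-y_A) + x_C(y_A-y_B)|/2
= |44 + 105.86 + 60.48|/2
= 210.34/2 = 105.17

105.17


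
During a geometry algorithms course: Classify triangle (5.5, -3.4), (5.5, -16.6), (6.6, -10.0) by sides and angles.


Side lengths squared: AB^2=174.24, BC^2=44.77, CA^2=44.77
Sorted: [44.77, 44.77, 174.24]
By sides: Isosceles, By angles: Obtuse

Isosceles, Obtuse


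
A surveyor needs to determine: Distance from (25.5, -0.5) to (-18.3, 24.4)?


dx=-43.8, dy=24.9
d^2 = (-43.8)^2 + 24.9^2 = 2538.45
d = sqrt(2538.45) = 50.383

50.383


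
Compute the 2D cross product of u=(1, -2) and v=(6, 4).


u x v = u_x*v_y - u_y*v_x = 1*4 - (-2)*6
= 4 - (-12) = 16

16


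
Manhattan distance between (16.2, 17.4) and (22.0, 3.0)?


|16.2-22| + |17.4-3| = 5.8 + 14.4 = 20.2

20.2


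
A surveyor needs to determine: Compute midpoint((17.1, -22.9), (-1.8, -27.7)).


M = ((17.1+(-1.8))/2, ((-22.9)+(-27.7))/2)
= (7.65, -25.3)

(7.65, -25.3)


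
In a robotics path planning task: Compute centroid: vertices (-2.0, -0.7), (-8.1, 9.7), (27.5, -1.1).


Centroid = ((x_A+x_B+x_C)/3, (y_A+y_B+y_C)/3)
= (((-2)+(-8.1)+27.5)/3, ((-0.7)+9.7+(-1.1))/3)
= (5.8, 2.6333)

(5.8, 2.6333)


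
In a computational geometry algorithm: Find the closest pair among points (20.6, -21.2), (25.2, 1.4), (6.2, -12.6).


d(P0,P1) = 23.0634, d(P0,P2) = 16.7726, d(P1,P2) = 23.6008
Closest: P0 and P2

Closest pair: (20.6, -21.2) and (6.2, -12.6), distance = 16.7726


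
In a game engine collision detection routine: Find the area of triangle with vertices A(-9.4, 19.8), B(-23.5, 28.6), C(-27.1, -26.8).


Area = |x_A(y_B-y_C) + x_B(y_C-y_A) + x_C(y_A-y_B)|/2
= |(-520.76) + 1095.1 + 238.48|/2
= 812.82/2 = 406.41

406.41


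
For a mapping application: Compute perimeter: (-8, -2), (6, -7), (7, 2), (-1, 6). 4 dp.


Sides: (-8, -2)->(6, -7): sqrt(221) = 14.866069, (6, -7)->(7, 2): sqrt(82) = 9.055385, (7, 2)->(-1, 6): sqrt(80) = 8.944272, (-1, 6)->(-8, -2): sqrt(113) = 10.630146
Sum = 43.495872
Perimeter = 43.4959

43.4959


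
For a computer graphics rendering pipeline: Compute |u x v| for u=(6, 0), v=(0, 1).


|u x v| = |6*1 - 0*0|
= |6 - 0| = 6

6


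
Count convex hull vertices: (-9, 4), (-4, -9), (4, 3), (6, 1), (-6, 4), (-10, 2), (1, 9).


Convex hull vertices (CCW): (-10, 2), (-4, -9), (6, 1), (1, 9), (-9, 4)
Count = 5

5


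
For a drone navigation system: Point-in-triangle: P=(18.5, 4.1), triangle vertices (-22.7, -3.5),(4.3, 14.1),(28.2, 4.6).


Cross products: AB x AP = -519.92, BC x BP = -104.1, CA x CP = -53.12
All same sign? yes

Yes, inside


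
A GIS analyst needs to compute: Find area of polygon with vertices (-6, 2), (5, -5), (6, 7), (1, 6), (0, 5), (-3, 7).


Shoelace sum: ((-6)*(-5) - 5*2) + (5*7 - 6*(-5)) + (6*6 - 1*7) + (1*5 - 0*6) + (0*7 - (-3)*5) + ((-3)*2 - (-6)*7)
= 170
Area = |170|/2 = 85

85


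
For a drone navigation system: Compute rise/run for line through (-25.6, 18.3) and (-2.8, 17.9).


slope = (y2-y1)/(x2-x1) = (17.9-18.3)/((-2.8)-(-25.6)) = (-0.4)/22.8 = -0.0175

-0.0175


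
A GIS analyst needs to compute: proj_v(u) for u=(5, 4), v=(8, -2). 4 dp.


u.v = 32, |v| = sqrt(68) = 8.2462
Scalar projection = u.v / |v| = 32 / sqrt(68) = 3.8806

3.8806


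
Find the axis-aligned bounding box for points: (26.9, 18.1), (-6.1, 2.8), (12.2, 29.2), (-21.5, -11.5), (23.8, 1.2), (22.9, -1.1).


x range: [-21.5, 26.9]
y range: [-11.5, 29.2]
Bounding box: (-21.5,-11.5) to (26.9,29.2)

(-21.5,-11.5) to (26.9,29.2)


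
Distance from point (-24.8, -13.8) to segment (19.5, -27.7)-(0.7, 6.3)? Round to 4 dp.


Project P onto AB: t = 0.8649 (clamped to [0,1])
Closest point on segment: (3.2408, 1.7049)
Distance: 32.042

32.042


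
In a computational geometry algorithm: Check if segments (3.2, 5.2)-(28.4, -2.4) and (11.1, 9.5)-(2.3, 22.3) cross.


Cross products: d1=138.96, d2=-116.72, d3=168.4, d4=424.08
d1*d2 < 0 and d3*d4 < 0? no

No, they don't intersect


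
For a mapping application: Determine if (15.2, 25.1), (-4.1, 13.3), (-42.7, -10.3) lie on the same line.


Cross product: ((-4.1)-15.2)*((-10.3)-25.1) - (13.3-25.1)*((-42.7)-15.2)
= 0

Yes, collinear


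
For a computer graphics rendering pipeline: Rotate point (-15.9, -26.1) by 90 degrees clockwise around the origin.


90° CW: (x,y) -> (y, -x)
(-15.9,-26.1) -> (-26.1, 15.9)

(-26.1, 15.9)


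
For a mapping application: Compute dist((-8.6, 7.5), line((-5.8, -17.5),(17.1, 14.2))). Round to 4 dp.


|cross product| = 661.26
|line direction| = sqrt(1529.3) = 39.1063
Distance = 661.26/sqrt(1529.3) = 16.9093

16.9093
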